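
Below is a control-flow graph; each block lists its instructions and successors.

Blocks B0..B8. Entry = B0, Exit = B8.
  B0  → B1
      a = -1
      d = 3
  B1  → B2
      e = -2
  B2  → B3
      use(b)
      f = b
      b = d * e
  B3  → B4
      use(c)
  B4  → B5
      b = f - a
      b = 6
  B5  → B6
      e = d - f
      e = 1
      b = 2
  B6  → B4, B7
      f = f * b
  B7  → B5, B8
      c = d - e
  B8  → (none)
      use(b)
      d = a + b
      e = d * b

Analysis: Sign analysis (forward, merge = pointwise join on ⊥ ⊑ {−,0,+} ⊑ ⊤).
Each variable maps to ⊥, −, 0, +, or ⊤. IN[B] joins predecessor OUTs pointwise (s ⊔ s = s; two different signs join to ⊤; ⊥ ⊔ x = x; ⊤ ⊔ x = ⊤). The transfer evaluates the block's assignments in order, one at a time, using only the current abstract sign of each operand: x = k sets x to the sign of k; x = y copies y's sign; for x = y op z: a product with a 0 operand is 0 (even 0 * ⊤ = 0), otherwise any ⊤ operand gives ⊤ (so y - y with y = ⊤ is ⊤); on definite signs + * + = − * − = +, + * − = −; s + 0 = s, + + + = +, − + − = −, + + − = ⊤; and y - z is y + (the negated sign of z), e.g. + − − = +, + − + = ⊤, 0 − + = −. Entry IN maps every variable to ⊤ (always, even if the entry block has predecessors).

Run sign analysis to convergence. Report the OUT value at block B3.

Fixpoint table:
  B0:   IN=(all ⊤)   OUT={a:-, d:+; rest ⊤}
  B1:   IN={a:-, d:+; rest ⊤}   OUT={a:-, d:+, e:-; rest ⊤}
  B2:   IN={a:-, d:+, e:-; rest ⊤}   OUT={a:-, b:-, d:+, e:-; rest ⊤}
  B3:   IN={a:-, b:-, d:+, e:-; rest ⊤}   OUT={a:-, b:-, d:+, e:-; rest ⊤}
  B4:   IN={a:-, d:+; rest ⊤}   OUT={a:-, b:+, d:+; rest ⊤}
  B5:   IN={a:-, b:+, d:+; rest ⊤}   OUT={a:-, b:+, d:+, e:+; rest ⊤}
  B6:   IN={a:-, b:+, d:+, e:+; rest ⊤}   OUT={a:-, b:+, d:+, e:+; rest ⊤}
  B7:   IN={a:-, b:+, d:+, e:+; rest ⊤}   OUT={a:-, b:+, d:+, e:+; rest ⊤}
  B8:   IN={a:-, b:+, d:+, e:+; rest ⊤}   OUT={a:-, b:+; rest ⊤}

Merge at B3: IN[B3] = OUT[B2] = {a: -, b: -, c: ⊤, d: +, e: -, f: ⊤}
Applying B3's transfer function to that IN value gives OUT[B3] (row B3 above).

Answer: {a: -, b: -, c: ⊤, d: +, e: -, f: ⊤}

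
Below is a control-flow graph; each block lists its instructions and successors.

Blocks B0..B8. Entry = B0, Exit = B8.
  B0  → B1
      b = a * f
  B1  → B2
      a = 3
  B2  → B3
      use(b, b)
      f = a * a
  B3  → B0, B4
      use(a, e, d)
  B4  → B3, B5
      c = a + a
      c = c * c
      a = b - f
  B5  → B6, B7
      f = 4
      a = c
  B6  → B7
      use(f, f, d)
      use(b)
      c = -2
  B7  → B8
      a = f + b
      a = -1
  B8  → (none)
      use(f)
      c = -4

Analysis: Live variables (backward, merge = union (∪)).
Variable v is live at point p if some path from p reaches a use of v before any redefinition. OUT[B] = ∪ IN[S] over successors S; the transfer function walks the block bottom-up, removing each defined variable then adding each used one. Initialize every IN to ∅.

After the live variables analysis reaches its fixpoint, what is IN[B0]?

Fixpoint table:
  B0:  IN={a, d, e, f}  OUT={b, d, e}
  B1:  IN={b, d, e}  OUT={a, b, d, e}
  B2:  IN={a, b, d, e}  OUT={a, b, d, e, f}
  B3:  IN={a, b, d, e, f}  OUT={a, b, d, e, f}
  B4:  IN={a, b, d, e, f}  OUT={a, b, c, d, e, f}
  B5:  IN={b, c, d}  OUT={b, d, f}
  B6:  IN={b, d, f}  OUT={b, f}
  B7:  IN={b, f}  OUT={f}
  B8:  IN={f}  OUT={}

Merge at B0: OUT[B0] = IN[B1] = {b, d, e}
Applying B0's transfer function to that OUT value gives IN[B0] (row B0 above).

Answer: {a, d, e, f}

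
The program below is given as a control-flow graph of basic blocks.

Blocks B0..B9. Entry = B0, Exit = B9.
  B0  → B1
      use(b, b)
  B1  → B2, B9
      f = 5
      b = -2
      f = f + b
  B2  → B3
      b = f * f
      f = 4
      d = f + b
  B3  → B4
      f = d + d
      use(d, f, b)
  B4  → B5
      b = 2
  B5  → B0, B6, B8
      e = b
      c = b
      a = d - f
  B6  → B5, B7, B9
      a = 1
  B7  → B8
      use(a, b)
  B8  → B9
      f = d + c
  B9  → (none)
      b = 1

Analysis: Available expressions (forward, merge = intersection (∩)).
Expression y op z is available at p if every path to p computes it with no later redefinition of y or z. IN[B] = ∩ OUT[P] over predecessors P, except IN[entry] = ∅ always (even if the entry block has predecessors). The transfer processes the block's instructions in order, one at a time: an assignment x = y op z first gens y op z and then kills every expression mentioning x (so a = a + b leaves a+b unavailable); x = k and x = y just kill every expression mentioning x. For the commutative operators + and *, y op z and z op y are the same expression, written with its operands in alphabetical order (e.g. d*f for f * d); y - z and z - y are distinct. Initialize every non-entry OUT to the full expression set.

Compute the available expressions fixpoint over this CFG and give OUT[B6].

Per-block solution:
  B0:   IN={}   OUT={}
  B1:   IN={}   OUT={}
  B2:   IN={}   OUT={b+f}
  B3:   IN={b+f}   OUT={d+d}
  B4:   IN={d+d}   OUT={d+d}
  B5:   IN={d+d}   OUT={d+d, d-f}
  B6:   IN={d+d, d-f}   OUT={d+d, d-f}
  B7:   IN={d+d, d-f}   OUT={d+d, d-f}
  B8:   IN={d+d, d-f}   OUT={c+d, d+d}
  B9:   IN={}   OUT={}

Merge at B6: IN[B6] = OUT[B5] = {d+d, d-f}
Applying B6's transfer function to that IN value gives OUT[B6] (row B6 above).

Answer: {d+d, d-f}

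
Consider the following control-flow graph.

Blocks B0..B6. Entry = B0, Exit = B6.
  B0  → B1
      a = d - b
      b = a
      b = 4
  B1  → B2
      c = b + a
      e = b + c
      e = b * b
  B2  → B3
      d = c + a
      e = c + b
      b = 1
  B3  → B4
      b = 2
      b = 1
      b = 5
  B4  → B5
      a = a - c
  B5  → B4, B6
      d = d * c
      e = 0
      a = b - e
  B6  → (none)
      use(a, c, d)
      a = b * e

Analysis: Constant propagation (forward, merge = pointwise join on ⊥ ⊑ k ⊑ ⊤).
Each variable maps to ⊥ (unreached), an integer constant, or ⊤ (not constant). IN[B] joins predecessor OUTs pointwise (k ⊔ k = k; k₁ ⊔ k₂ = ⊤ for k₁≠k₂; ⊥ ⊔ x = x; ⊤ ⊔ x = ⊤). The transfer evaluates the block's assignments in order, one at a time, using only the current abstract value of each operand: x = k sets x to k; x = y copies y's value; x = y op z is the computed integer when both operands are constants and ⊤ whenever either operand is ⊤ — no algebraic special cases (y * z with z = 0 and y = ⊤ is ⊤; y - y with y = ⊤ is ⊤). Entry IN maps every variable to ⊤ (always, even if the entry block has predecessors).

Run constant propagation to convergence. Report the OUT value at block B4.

Per-block solution:
  B0: | IN=(all ⊤) | OUT={b:4; rest ⊤}
  B1: | IN={b:4; rest ⊤} | OUT={b:4, e:16; rest ⊤}
  B2: | IN={b:4, e:16; rest ⊤} | OUT={b:1; rest ⊤}
  B3: | IN={b:1; rest ⊤} | OUT={b:5; rest ⊤}
  B4: | IN={b:5; rest ⊤} | OUT={b:5; rest ⊤}
  B5: | IN={b:5; rest ⊤} | OUT={a:5, b:5, e:0; rest ⊤}
  B6: | IN={a:5, b:5, e:0; rest ⊤} | OUT={a:0, b:5, e:0; rest ⊤}

Merge at B4: IN[B4] = OUT[B3] ⊔ OUT[B5] = {a: ⊤, b: 5, c: ⊤, d: ⊤, e: ⊤, f: ⊤}
Applying B4's transfer function to that IN value gives OUT[B4] (row B4 above).

Answer: {a: ⊤, b: 5, c: ⊤, d: ⊤, e: ⊤, f: ⊤}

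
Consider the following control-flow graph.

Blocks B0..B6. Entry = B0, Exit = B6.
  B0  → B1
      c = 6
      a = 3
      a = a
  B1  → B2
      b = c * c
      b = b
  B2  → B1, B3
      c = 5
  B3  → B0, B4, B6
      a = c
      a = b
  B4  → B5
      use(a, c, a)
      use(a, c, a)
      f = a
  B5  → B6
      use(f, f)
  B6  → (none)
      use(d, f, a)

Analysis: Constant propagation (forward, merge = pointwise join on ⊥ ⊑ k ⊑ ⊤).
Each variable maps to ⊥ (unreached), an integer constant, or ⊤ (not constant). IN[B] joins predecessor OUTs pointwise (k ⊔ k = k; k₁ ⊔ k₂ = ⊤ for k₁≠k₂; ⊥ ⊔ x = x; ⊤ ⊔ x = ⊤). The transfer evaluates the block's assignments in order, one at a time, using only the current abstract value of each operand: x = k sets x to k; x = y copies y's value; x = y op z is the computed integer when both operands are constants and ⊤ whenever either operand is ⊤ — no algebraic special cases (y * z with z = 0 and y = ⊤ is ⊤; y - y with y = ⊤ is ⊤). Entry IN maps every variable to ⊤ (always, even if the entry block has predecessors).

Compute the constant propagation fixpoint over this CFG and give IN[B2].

Converged values:
  B0: | IN=(all ⊤) | OUT={a:3, c:6; rest ⊤}
  B1: | IN={a:3; rest ⊤} | OUT={a:3; rest ⊤}
  B2: | IN={a:3; rest ⊤} | OUT={a:3, c:5; rest ⊤}
  B3: | IN={a:3, c:5; rest ⊤} | OUT={c:5; rest ⊤}
  B4: | IN={c:5; rest ⊤} | OUT={c:5; rest ⊤}
  B5: | IN={c:5; rest ⊤} | OUT={c:5; rest ⊤}
  B6: | IN={c:5; rest ⊤} | OUT={c:5; rest ⊤}

Merge at B2: IN[B2] = OUT[B1] = {a: 3, b: ⊤, c: ⊤, d: ⊤, e: ⊤, f: ⊤}

Answer: {a: 3, b: ⊤, c: ⊤, d: ⊤, e: ⊤, f: ⊤}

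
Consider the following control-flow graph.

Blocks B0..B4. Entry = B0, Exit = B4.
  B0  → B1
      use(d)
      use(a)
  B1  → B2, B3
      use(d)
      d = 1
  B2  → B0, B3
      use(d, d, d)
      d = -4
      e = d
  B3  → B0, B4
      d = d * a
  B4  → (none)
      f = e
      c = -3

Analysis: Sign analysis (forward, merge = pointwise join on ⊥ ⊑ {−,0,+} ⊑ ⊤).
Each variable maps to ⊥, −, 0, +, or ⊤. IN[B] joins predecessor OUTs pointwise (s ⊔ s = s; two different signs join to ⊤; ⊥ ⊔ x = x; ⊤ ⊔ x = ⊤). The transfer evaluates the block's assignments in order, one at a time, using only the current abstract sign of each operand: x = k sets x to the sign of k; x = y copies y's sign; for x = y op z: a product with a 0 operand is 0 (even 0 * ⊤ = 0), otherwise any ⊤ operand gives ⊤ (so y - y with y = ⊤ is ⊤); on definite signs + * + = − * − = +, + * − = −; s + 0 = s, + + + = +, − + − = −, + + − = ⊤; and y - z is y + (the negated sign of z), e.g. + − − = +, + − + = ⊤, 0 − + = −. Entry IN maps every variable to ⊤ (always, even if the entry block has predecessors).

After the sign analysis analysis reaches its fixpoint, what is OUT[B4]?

Per-block solution:
  B0:   IN=(all ⊤)   OUT=(all ⊤)
  B1:   IN=(all ⊤)   OUT={d:+; rest ⊤}
  B2:   IN={d:+; rest ⊤}   OUT={d:-, e:-; rest ⊤}
  B3:   IN=(all ⊤)   OUT=(all ⊤)
  B4:   IN=(all ⊤)   OUT={c:-; rest ⊤}

Merge at B4: IN[B4] = OUT[B3] = {a: ⊤, b: ⊤, c: ⊤, d: ⊤, e: ⊤, f: ⊤}
Applying B4's transfer function to that IN value gives OUT[B4] (row B4 above).

Answer: {a: ⊤, b: ⊤, c: -, d: ⊤, e: ⊤, f: ⊤}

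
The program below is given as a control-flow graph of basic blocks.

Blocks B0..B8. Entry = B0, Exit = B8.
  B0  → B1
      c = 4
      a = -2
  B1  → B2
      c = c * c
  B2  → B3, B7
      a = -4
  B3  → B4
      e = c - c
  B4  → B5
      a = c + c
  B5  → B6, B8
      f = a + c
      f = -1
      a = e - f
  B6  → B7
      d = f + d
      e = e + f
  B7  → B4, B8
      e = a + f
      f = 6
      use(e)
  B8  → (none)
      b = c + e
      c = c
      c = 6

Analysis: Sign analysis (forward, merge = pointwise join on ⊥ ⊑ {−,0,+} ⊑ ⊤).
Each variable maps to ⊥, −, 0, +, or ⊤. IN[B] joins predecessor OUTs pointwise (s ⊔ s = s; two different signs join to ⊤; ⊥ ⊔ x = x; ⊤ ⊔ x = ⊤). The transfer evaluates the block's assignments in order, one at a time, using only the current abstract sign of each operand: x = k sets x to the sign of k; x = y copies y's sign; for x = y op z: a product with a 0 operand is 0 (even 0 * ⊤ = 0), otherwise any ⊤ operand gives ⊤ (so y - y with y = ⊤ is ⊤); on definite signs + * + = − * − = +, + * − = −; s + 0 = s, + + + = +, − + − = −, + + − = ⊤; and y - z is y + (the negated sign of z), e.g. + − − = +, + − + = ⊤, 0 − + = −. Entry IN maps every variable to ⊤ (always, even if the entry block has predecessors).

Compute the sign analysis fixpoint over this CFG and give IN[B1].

Answer: {a: -, b: ⊤, c: +, d: ⊤, e: ⊤, f: ⊤}

Trace:
Fixpoint table:
  B0:  IN=(all ⊤)  OUT={a:-, c:+; rest ⊤}
  B1:  IN={a:-, c:+; rest ⊤}  OUT={a:-, c:+; rest ⊤}
  B2:  IN={a:-, c:+; rest ⊤}  OUT={a:-, c:+; rest ⊤}
  B3:  IN={a:-, c:+; rest ⊤}  OUT={a:-, c:+; rest ⊤}
  B4:  IN={c:+; rest ⊤}  OUT={a:+, c:+; rest ⊤}
  B5:  IN={a:+, c:+; rest ⊤}  OUT={c:+, f:-; rest ⊤}
  B6:  IN={c:+, f:-; rest ⊤}  OUT={c:+, f:-; rest ⊤}
  B7:  IN={c:+; rest ⊤}  OUT={c:+, f:+; rest ⊤}
  B8:  IN={c:+; rest ⊤}  OUT={c:+; rest ⊤}

Merge at B1: IN[B1] = OUT[B0] = {a: -, b: ⊤, c: +, d: ⊤, e: ⊤, f: ⊤}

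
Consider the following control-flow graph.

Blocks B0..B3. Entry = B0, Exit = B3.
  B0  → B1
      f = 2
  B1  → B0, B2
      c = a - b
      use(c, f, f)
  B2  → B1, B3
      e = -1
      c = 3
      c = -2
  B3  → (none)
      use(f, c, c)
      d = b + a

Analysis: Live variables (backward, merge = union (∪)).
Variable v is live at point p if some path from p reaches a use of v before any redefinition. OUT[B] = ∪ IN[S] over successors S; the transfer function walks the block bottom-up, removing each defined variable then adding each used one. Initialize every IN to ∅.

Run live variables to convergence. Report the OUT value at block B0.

Answer: {a, b, f}

Derivation:
Per-block solution:
  B0:   IN={a, b}   OUT={a, b, f}
  B1:   IN={a, b, f}   OUT={a, b, f}
  B2:   IN={a, b, f}   OUT={a, b, c, f}
  B3:   IN={a, b, c, f}   OUT={}

Merge at B0: OUT[B0] = IN[B1] = {a, b, f}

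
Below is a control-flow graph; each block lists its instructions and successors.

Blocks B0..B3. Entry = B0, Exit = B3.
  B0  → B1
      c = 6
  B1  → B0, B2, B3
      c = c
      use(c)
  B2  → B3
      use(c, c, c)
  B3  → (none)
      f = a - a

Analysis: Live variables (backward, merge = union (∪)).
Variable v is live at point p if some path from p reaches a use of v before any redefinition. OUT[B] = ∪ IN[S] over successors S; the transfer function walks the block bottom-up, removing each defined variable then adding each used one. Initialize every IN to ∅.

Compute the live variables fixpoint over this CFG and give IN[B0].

Answer: {a}

Trace:
Converged values:
  B0: | IN={a} | OUT={a, c}
  B1: | IN={a, c} | OUT={a, c}
  B2: | IN={a, c} | OUT={a}
  B3: | IN={a} | OUT={}

Merge at B0: OUT[B0] = IN[B1] = {a, c}
Applying B0's transfer function to that OUT value gives IN[B0] (row B0 above).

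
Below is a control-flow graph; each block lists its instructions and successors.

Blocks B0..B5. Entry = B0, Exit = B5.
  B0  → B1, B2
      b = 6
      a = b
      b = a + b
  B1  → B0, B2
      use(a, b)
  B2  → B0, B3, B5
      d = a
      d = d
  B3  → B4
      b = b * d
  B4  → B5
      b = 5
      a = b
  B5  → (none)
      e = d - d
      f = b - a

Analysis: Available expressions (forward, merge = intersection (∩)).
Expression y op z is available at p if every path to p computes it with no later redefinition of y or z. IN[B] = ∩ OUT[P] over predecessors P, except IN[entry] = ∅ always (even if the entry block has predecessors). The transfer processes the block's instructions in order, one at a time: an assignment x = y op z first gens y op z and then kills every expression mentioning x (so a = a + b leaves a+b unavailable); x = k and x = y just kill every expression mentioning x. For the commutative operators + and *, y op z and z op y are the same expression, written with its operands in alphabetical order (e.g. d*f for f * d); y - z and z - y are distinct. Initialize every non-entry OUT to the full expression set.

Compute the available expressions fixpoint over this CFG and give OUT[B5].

Answer: {b-a, d-d}

Trace:
Converged values:
  B0:  IN={}  OUT={}
  B1:  IN={}  OUT={}
  B2:  IN={}  OUT={}
  B3:  IN={}  OUT={}
  B4:  IN={}  OUT={}
  B5:  IN={}  OUT={b-a, d-d}

Merge at B5: IN[B5] = OUT[B2] ∩ OUT[B4] = {}
Applying B5's transfer function to that IN value gives OUT[B5] (row B5 above).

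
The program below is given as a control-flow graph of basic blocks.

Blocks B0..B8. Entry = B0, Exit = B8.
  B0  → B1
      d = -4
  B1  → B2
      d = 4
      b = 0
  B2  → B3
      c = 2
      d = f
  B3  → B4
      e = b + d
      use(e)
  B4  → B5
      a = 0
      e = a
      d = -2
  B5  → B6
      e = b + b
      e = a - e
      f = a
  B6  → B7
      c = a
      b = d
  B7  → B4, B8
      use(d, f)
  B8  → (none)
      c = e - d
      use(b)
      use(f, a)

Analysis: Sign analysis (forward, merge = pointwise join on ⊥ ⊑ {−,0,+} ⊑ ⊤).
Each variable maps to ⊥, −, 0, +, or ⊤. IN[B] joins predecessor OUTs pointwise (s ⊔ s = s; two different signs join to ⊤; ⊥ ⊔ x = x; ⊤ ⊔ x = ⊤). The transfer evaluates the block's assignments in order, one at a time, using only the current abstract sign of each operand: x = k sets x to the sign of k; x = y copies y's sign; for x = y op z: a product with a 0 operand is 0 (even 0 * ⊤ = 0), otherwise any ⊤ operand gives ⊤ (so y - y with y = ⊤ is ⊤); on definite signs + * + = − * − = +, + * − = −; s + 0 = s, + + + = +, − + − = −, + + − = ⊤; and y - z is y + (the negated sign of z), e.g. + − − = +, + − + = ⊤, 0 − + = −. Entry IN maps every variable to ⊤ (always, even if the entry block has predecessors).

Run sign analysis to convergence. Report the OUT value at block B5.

Answer: {a: 0, b: ⊤, c: ⊤, d: -, e: ⊤, f: 0}

Working:
Fixpoint table:
  B0: | IN=(all ⊤) | OUT={d:-; rest ⊤}
  B1: | IN={d:-; rest ⊤} | OUT={b:0, d:+; rest ⊤}
  B2: | IN={b:0, d:+; rest ⊤} | OUT={b:0, c:+; rest ⊤}
  B3: | IN={b:0, c:+; rest ⊤} | OUT={b:0, c:+; rest ⊤}
  B4: | IN=(all ⊤) | OUT={a:0, d:-, e:0; rest ⊤}
  B5: | IN={a:0, d:-, e:0; rest ⊤} | OUT={a:0, d:-, f:0; rest ⊤}
  B6: | IN={a:0, d:-, f:0; rest ⊤} | OUT={a:0, b:-, c:0, d:-, f:0; rest ⊤}
  B7: | IN={a:0, b:-, c:0, d:-, f:0; rest ⊤} | OUT={a:0, b:-, c:0, d:-, f:0; rest ⊤}
  B8: | IN={a:0, b:-, c:0, d:-, f:0; rest ⊤} | OUT={a:0, b:-, d:-, f:0; rest ⊤}

Merge at B5: IN[B5] = OUT[B4] = {a: 0, b: ⊤, c: ⊤, d: -, e: 0, f: ⊤}
Applying B5's transfer function to that IN value gives OUT[B5] (row B5 above).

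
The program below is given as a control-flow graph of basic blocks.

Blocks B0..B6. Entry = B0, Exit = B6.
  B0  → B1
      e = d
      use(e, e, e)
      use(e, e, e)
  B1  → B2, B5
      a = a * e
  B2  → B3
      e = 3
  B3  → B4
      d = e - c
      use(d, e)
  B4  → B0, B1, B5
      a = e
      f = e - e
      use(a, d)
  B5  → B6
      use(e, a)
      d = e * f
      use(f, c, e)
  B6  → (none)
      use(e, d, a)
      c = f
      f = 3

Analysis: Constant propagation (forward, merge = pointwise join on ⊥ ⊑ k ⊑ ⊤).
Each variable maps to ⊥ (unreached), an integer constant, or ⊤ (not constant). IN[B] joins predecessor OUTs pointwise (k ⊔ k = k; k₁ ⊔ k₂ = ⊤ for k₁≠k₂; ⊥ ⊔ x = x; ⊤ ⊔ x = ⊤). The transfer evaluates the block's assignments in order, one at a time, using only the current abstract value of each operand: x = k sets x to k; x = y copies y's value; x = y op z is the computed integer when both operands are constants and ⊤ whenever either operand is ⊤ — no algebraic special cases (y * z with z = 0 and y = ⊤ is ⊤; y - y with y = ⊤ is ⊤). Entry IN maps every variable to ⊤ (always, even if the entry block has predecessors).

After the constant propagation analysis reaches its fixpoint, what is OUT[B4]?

Per-block solution:
  B0:   IN=(all ⊤)   OUT=(all ⊤)
  B1:   IN=(all ⊤)   OUT=(all ⊤)
  B2:   IN=(all ⊤)   OUT={e:3; rest ⊤}
  B3:   IN={e:3; rest ⊤}   OUT={e:3; rest ⊤}
  B4:   IN={e:3; rest ⊤}   OUT={a:3, e:3, f:0; rest ⊤}
  B5:   IN=(all ⊤)   OUT=(all ⊤)
  B6:   IN=(all ⊤)   OUT={f:3; rest ⊤}

Merge at B4: IN[B4] = OUT[B3] = {a: ⊤, b: ⊤, c: ⊤, d: ⊤, e: 3, f: ⊤}
Applying B4's transfer function to that IN value gives OUT[B4] (row B4 above).

Answer: {a: 3, b: ⊤, c: ⊤, d: ⊤, e: 3, f: 0}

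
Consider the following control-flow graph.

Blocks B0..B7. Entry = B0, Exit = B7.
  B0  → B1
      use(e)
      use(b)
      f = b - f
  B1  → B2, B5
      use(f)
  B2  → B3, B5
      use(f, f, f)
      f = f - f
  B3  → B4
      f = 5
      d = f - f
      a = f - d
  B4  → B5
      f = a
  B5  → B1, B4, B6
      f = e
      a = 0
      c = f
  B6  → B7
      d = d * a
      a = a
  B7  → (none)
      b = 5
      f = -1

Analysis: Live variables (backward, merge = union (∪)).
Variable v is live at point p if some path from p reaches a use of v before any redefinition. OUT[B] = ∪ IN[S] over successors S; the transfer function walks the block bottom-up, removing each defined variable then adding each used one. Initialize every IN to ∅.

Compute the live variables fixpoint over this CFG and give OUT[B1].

Answer: {d, e, f}

Working:
Converged values:
  B0:  IN={b, d, e, f}  OUT={d, e, f}
  B1:  IN={d, e, f}  OUT={d, e, f}
  B2:  IN={d, e, f}  OUT={d, e}
  B3:  IN={e}  OUT={a, d, e}
  B4:  IN={a, d, e}  OUT={d, e}
  B5:  IN={d, e}  OUT={a, d, e, f}
  B6:  IN={a, d}  OUT={}
  B7:  IN={}  OUT={}

Merge at B1: OUT[B1] = IN[B2] ⊔ IN[B5] = {d, e, f}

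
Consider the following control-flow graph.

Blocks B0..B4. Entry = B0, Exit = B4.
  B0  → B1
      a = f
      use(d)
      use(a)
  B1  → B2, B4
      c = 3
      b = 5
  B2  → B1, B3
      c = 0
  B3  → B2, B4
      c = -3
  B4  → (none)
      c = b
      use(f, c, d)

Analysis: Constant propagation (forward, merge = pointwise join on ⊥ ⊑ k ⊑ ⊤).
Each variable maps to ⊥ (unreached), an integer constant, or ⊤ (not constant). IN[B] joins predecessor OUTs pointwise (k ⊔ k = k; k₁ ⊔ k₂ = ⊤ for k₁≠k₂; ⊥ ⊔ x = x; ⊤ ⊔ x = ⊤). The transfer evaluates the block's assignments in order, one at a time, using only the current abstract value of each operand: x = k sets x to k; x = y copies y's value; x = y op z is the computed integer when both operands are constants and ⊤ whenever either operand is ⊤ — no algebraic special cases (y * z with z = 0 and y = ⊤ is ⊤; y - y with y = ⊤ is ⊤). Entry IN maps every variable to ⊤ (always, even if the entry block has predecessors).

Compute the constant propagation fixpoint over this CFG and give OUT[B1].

Per-block solution:
  B0:   IN=(all ⊤)   OUT=(all ⊤)
  B1:   IN=(all ⊤)   OUT={b:5, c:3; rest ⊤}
  B2:   IN={b:5; rest ⊤}   OUT={b:5, c:0; rest ⊤}
  B3:   IN={b:5, c:0; rest ⊤}   OUT={b:5, c:-3; rest ⊤}
  B4:   IN={b:5; rest ⊤}   OUT={b:5, c:5; rest ⊤}

Merge at B1: IN[B1] = OUT[B0] ⊔ OUT[B2] = {a: ⊤, b: ⊤, c: ⊤, d: ⊤, e: ⊤, f: ⊤}
Applying B1's transfer function to that IN value gives OUT[B1] (row B1 above).

Answer: {a: ⊤, b: 5, c: 3, d: ⊤, e: ⊤, f: ⊤}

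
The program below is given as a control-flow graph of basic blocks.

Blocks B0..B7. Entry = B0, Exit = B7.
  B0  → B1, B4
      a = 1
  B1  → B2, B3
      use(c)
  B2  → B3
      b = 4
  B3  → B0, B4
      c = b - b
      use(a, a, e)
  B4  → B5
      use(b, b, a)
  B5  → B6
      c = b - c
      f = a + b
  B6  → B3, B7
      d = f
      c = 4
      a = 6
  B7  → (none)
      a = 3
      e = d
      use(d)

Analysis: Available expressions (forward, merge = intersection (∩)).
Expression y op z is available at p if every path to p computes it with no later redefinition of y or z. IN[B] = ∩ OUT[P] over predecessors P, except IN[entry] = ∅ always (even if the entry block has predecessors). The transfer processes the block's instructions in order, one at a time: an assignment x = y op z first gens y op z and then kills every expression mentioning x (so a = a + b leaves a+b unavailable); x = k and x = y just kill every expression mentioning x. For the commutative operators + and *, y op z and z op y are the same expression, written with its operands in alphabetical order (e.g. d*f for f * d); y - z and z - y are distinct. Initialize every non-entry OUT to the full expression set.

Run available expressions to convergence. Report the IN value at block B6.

Answer: {a+b}

Derivation:
Converged values:
  B0:  IN={}  OUT={}
  B1:  IN={}  OUT={}
  B2:  IN={}  OUT={}
  B3:  IN={}  OUT={b-b}
  B4:  IN={}  OUT={}
  B5:  IN={}  OUT={a+b}
  B6:  IN={a+b}  OUT={}
  B7:  IN={}  OUT={}

Merge at B6: IN[B6] = OUT[B5] = {a+b}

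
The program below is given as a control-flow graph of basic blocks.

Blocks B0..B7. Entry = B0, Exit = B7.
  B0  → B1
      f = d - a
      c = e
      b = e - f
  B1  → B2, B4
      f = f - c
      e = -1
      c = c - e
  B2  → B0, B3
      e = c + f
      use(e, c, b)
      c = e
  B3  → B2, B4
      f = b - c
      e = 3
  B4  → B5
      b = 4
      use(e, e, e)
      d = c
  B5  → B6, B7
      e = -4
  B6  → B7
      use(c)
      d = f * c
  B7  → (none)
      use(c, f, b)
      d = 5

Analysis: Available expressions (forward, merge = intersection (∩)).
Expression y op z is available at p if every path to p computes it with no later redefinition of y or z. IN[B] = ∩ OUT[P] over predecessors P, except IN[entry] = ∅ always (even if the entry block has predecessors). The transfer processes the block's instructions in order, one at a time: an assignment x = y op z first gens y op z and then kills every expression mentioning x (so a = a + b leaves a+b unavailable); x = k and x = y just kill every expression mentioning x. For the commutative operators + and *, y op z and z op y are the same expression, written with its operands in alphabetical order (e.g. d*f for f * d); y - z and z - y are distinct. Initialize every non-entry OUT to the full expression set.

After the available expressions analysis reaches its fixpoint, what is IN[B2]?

Answer: {d-a}

Trace:
Converged values:
  B0:   IN={}   OUT={d-a, e-f}
  B1:   IN={d-a, e-f}   OUT={d-a}
  B2:   IN={d-a}   OUT={d-a}
  B3:   IN={d-a}   OUT={b-c, d-a}
  B4:   IN={d-a}   OUT={}
  B5:   IN={}   OUT={}
  B6:   IN={}   OUT={c*f}
  B7:   IN={}   OUT={}

Merge at B2: IN[B2] = OUT[B1] ∩ OUT[B3] = {d-a}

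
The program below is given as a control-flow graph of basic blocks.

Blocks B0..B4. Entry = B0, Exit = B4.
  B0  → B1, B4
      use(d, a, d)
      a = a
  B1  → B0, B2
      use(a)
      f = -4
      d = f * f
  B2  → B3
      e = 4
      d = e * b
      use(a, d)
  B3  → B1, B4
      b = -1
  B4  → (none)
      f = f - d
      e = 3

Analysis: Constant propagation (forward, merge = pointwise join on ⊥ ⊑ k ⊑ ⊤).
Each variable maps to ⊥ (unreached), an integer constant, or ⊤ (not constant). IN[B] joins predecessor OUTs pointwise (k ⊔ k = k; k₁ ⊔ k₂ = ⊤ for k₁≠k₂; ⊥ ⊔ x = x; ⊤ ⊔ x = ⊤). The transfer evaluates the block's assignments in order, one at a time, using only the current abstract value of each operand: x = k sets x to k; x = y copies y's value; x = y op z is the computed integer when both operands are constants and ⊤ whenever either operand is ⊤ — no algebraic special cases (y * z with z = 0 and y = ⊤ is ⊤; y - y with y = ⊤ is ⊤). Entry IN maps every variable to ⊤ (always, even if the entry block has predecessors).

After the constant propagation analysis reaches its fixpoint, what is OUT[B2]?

Converged values:
  B0:   IN=(all ⊤)   OUT=(all ⊤)
  B1:   IN=(all ⊤)   OUT={d:16, f:-4; rest ⊤}
  B2:   IN={d:16, f:-4; rest ⊤}   OUT={e:4, f:-4; rest ⊤}
  B3:   IN={e:4, f:-4; rest ⊤}   OUT={b:-1, e:4, f:-4; rest ⊤}
  B4:   IN=(all ⊤)   OUT={e:3; rest ⊤}

Merge at B2: IN[B2] = OUT[B1] = {a: ⊤, b: ⊤, c: ⊤, d: 16, e: ⊤, f: -4}
Applying B2's transfer function to that IN value gives OUT[B2] (row B2 above).

Answer: {a: ⊤, b: ⊤, c: ⊤, d: ⊤, e: 4, f: -4}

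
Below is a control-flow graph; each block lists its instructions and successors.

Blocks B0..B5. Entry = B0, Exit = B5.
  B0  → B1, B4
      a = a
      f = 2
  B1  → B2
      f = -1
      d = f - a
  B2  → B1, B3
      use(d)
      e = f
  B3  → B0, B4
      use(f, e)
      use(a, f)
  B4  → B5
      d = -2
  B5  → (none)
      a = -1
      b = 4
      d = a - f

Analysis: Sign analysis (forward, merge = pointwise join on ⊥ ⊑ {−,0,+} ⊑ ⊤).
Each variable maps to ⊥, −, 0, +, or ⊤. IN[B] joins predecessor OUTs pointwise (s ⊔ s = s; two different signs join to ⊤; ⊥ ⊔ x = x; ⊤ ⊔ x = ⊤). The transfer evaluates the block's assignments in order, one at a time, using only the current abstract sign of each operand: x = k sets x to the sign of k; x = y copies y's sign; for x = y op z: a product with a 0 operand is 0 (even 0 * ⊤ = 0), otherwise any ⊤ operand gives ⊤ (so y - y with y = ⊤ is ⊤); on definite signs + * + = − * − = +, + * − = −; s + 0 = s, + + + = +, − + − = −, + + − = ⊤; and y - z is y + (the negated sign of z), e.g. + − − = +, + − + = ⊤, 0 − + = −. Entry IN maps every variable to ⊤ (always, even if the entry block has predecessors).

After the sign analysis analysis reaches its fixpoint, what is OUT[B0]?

Per-block solution:
  B0: | IN=(all ⊤) | OUT={f:+; rest ⊤}
  B1: | IN=(all ⊤) | OUT={f:-; rest ⊤}
  B2: | IN={f:-; rest ⊤} | OUT={e:-, f:-; rest ⊤}
  B3: | IN={e:-, f:-; rest ⊤} | OUT={e:-, f:-; rest ⊤}
  B4: | IN=(all ⊤) | OUT={d:-; rest ⊤}
  B5: | IN={d:-; rest ⊤} | OUT={a:-, b:+; rest ⊤}

Merge at B0 (entry node, so the boundary value (all ⊤) is joined with the incoming edge(s)): IN[B0] = (all ⊤) ⊔ OUT[B3] = {a: ⊤, b: ⊤, c: ⊤, d: ⊤, e: ⊤, f: ⊤}
Applying B0's transfer function to that IN value gives OUT[B0] (row B0 above).

Answer: {a: ⊤, b: ⊤, c: ⊤, d: ⊤, e: ⊤, f: +}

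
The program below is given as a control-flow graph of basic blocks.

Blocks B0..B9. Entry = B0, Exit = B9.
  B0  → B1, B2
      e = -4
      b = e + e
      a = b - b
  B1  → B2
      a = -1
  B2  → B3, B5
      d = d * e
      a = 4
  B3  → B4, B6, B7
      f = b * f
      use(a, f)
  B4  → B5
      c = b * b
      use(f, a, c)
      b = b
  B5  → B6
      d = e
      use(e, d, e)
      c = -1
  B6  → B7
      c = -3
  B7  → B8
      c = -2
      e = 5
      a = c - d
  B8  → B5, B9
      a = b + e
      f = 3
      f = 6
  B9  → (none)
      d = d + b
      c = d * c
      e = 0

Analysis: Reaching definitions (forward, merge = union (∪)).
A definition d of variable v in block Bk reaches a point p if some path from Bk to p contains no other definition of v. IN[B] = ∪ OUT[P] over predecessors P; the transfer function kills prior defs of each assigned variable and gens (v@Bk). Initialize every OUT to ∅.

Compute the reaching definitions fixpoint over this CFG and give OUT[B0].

Answer: {a@B0, b@B0, e@B0}

Working:
Converged values:
  B0:  IN={}  OUT={a@B0, b@B0, e@B0}
  B1:  IN={a@B0, b@B0, e@B0}  OUT={a@B1, b@B0, e@B0}
  B2:  IN={a@B0, a@B1, b@B0, e@B0}  OUT={a@B2, b@B0, d@B2, e@B0}
  B3:  IN={a@B2, b@B0, d@B2, e@B0}  OUT={a@B2, b@B0, d@B2, e@B0, f@B3}
  B4:  IN={a@B2, b@B0, d@B2, e@B0, f@B3}  OUT={a@B2, b@B4, c@B4, d@B2, e@B0, f@B3}
  B5:  IN={a@B2, a@B8, b@B0, b@B4, c@B4, c@B7, d@B2, d@B5, e@B0, e@B7, f@B3, f@B8}  OUT={a@B2, a@B8, b@B0, b@B4, c@B5, d@B5, e@B0, e@B7, f@B3, f@B8}
  B6:  IN={a@B2, a@B8, b@B0, b@B4, c@B5, d@B2, d@B5, e@B0, e@B7, f@B3, f@B8}  OUT={a@B2, a@B8, b@B0, b@B4, c@B6, d@B2, d@B5, e@B0, e@B7, f@B3, f@B8}
  B7:  IN={a@B2, a@B8, b@B0, b@B4, c@B6, d@B2, d@B5, e@B0, e@B7, f@B3, f@B8}  OUT={a@B7, b@B0, b@B4, c@B7, d@B2, d@B5, e@B7, f@B3, f@B8}
  B8:  IN={a@B7, b@B0, b@B4, c@B7, d@B2, d@B5, e@B7, f@B3, f@B8}  OUT={a@B8, b@B0, b@B4, c@B7, d@B2, d@B5, e@B7, f@B8}
  B9:  IN={a@B8, b@B0, b@B4, c@B7, d@B2, d@B5, e@B7, f@B8}  OUT={a@B8, b@B0, b@B4, c@B9, d@B9, e@B9, f@B8}

B0 is the boundary node: IN[B0] = {}
Applying B0's transfer function to that IN value gives OUT[B0] (row B0 above).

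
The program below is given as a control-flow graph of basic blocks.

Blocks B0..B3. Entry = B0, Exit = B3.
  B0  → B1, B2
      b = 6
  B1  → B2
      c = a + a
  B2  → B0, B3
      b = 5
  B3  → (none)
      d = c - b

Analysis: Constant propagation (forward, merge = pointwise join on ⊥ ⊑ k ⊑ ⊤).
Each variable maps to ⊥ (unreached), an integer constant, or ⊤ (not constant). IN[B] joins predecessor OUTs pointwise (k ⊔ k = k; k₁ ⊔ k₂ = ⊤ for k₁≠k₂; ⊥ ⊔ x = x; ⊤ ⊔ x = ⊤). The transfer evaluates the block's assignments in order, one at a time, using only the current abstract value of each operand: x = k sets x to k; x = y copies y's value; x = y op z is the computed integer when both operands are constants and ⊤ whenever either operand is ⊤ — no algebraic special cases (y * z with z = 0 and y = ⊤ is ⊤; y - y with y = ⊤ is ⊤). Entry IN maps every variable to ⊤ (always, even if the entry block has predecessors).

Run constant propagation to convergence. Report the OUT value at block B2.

Answer: {a: ⊤, b: 5, c: ⊤, d: ⊤, e: ⊤, f: ⊤}

Working:
Per-block solution:
  B0:   IN=(all ⊤)   OUT={b:6; rest ⊤}
  B1:   IN={b:6; rest ⊤}   OUT={b:6; rest ⊤}
  B2:   IN={b:6; rest ⊤}   OUT={b:5; rest ⊤}
  B3:   IN={b:5; rest ⊤}   OUT={b:5; rest ⊤}

Merge at B2: IN[B2] = OUT[B0] ⊔ OUT[B1] = {a: ⊤, b: 6, c: ⊤, d: ⊤, e: ⊤, f: ⊤}
Applying B2's transfer function to that IN value gives OUT[B2] (row B2 above).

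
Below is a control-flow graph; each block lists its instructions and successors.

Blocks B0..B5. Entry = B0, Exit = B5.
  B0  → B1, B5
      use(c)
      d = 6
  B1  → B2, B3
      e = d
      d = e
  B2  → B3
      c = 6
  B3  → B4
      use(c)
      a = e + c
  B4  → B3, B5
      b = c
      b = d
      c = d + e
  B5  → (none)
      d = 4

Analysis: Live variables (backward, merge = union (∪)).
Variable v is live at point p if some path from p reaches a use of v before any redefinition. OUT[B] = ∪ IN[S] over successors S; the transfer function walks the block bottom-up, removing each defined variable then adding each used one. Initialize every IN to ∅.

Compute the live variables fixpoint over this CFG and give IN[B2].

Answer: {d, e}

Trace:
Converged values:
  B0:  IN={c}  OUT={c, d}
  B1:  IN={c, d}  OUT={c, d, e}
  B2:  IN={d, e}  OUT={c, d, e}
  B3:  IN={c, d, e}  OUT={c, d, e}
  B4:  IN={c, d, e}  OUT={c, d, e}
  B5:  IN={}  OUT={}

Merge at B2: OUT[B2] = IN[B3] = {c, d, e}
Applying B2's transfer function to that OUT value gives IN[B2] (row B2 above).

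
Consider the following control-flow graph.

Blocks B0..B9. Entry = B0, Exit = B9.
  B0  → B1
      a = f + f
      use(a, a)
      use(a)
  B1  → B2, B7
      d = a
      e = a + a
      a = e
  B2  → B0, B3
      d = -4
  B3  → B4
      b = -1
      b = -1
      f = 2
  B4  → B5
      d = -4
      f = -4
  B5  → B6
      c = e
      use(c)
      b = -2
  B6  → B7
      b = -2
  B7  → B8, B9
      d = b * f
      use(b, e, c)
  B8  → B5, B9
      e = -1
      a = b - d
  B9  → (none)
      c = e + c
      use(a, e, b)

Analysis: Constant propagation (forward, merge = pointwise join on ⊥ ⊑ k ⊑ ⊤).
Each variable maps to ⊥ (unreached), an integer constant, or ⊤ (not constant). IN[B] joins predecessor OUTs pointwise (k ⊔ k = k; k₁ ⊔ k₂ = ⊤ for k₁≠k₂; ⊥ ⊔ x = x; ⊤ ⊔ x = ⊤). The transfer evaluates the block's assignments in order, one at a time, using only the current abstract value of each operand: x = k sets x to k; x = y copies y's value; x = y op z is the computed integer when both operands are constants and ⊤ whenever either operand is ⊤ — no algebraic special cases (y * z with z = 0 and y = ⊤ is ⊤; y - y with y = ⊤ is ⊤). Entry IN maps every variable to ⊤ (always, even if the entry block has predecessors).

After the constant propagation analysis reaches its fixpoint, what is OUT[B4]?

Answer: {a: ⊤, b: -1, c: ⊤, d: -4, e: ⊤, f: -4}

Working:
Converged values:
  B0: | IN=(all ⊤) | OUT=(all ⊤)
  B1: | IN=(all ⊤) | OUT=(all ⊤)
  B2: | IN=(all ⊤) | OUT={d:-4; rest ⊤}
  B3: | IN={d:-4; rest ⊤} | OUT={b:-1, d:-4, f:2; rest ⊤}
  B4: | IN={b:-1, d:-4, f:2; rest ⊤} | OUT={b:-1, d:-4, f:-4; rest ⊤}
  B5: | IN=(all ⊤) | OUT={b:-2; rest ⊤}
  B6: | IN={b:-2; rest ⊤} | OUT={b:-2; rest ⊤}
  B7: | IN=(all ⊤) | OUT=(all ⊤)
  B8: | IN=(all ⊤) | OUT={e:-1; rest ⊤}
  B9: | IN=(all ⊤) | OUT=(all ⊤)

Merge at B4: IN[B4] = OUT[B3] = {a: ⊤, b: -1, c: ⊤, d: -4, e: ⊤, f: 2}
Applying B4's transfer function to that IN value gives OUT[B4] (row B4 above).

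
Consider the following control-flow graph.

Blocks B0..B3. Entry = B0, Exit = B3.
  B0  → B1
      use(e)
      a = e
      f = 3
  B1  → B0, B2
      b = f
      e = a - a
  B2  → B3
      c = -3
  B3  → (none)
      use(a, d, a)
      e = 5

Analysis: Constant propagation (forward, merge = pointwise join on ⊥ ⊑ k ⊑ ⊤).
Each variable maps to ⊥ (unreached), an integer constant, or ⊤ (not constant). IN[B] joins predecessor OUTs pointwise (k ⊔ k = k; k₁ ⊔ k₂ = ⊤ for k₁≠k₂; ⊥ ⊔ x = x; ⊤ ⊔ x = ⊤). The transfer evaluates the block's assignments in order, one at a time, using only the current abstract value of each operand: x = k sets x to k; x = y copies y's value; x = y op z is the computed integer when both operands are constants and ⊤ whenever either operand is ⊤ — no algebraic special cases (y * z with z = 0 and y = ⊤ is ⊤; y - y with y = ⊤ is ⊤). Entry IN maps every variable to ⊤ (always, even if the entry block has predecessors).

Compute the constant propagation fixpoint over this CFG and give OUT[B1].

Per-block solution:
  B0: | IN=(all ⊤) | OUT={f:3; rest ⊤}
  B1: | IN={f:3; rest ⊤} | OUT={b:3, f:3; rest ⊤}
  B2: | IN={b:3, f:3; rest ⊤} | OUT={b:3, c:-3, f:3; rest ⊤}
  B3: | IN={b:3, c:-3, f:3; rest ⊤} | OUT={b:3, c:-3, e:5, f:3; rest ⊤}

Merge at B1: IN[B1] = OUT[B0] = {a: ⊤, b: ⊤, c: ⊤, d: ⊤, e: ⊤, f: 3}
Applying B1's transfer function to that IN value gives OUT[B1] (row B1 above).

Answer: {a: ⊤, b: 3, c: ⊤, d: ⊤, e: ⊤, f: 3}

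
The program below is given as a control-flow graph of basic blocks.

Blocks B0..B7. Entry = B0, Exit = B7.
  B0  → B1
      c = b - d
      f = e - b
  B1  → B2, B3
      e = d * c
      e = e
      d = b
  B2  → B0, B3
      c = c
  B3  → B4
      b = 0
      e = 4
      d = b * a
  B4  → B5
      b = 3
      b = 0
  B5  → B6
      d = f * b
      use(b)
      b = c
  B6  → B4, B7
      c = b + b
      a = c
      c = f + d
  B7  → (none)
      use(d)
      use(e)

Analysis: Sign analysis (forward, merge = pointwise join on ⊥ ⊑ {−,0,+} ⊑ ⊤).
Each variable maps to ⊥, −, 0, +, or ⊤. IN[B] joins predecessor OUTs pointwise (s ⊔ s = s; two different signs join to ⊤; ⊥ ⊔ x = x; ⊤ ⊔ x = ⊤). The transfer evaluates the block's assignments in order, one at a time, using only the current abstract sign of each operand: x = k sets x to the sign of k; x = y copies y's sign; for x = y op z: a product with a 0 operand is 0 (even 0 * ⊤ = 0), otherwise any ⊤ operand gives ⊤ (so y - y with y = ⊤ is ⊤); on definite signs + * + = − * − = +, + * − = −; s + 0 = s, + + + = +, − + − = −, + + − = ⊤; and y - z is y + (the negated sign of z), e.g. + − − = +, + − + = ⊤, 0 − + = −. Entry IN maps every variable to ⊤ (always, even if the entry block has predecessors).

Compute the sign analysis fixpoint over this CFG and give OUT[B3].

Answer: {a: ⊤, b: 0, c: ⊤, d: 0, e: +, f: ⊤}

Working:
Per-block solution:
  B0:   IN=(all ⊤)   OUT=(all ⊤)
  B1:   IN=(all ⊤)   OUT=(all ⊤)
  B2:   IN=(all ⊤)   OUT=(all ⊤)
  B3:   IN=(all ⊤)   OUT={b:0, d:0, e:+; rest ⊤}
  B4:   IN={d:0, e:+; rest ⊤}   OUT={b:0, d:0, e:+; rest ⊤}
  B5:   IN={b:0, d:0, e:+; rest ⊤}   OUT={d:0, e:+; rest ⊤}
  B6:   IN={d:0, e:+; rest ⊤}   OUT={d:0, e:+; rest ⊤}
  B7:   IN={d:0, e:+; rest ⊤}   OUT={d:0, e:+; rest ⊤}

Merge at B3: IN[B3] = OUT[B1] ⊔ OUT[B2] = {a: ⊤, b: ⊤, c: ⊤, d: ⊤, e: ⊤, f: ⊤}
Applying B3's transfer function to that IN value gives OUT[B3] (row B3 above).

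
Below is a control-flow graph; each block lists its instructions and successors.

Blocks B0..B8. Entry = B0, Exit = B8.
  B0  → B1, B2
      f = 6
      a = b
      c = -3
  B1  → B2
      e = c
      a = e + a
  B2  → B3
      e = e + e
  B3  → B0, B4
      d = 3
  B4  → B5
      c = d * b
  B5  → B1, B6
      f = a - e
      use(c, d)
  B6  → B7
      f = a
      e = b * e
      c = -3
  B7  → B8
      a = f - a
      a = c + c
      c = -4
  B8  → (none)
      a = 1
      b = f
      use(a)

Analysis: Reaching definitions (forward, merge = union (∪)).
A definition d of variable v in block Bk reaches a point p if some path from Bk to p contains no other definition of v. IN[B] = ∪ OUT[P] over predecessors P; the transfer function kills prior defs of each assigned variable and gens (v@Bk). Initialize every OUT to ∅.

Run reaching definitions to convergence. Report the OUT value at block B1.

Answer: {a@B1, c@B0, c@B4, d@B3, e@B1, f@B0, f@B5}

Working:
Per-block solution:
  B0:   IN={a@B0, a@B1, c@B0, c@B4, d@B3, e@B2, f@B0, f@B5}   OUT={a@B0, c@B0, d@B3, e@B2, f@B0}
  B1:   IN={a@B0, a@B1, c@B0, c@B4, d@B3, e@B2, f@B0, f@B5}   OUT={a@B1, c@B0, c@B4, d@B3, e@B1, f@B0, f@B5}
  B2:   IN={a@B0, a@B1, c@B0, c@B4, d@B3, e@B1, e@B2, f@B0, f@B5}   OUT={a@B0, a@B1, c@B0, c@B4, d@B3, e@B2, f@B0, f@B5}
  B3:   IN={a@B0, a@B1, c@B0, c@B4, d@B3, e@B2, f@B0, f@B5}   OUT={a@B0, a@B1, c@B0, c@B4, d@B3, e@B2, f@B0, f@B5}
  B4:   IN={a@B0, a@B1, c@B0, c@B4, d@B3, e@B2, f@B0, f@B5}   OUT={a@B0, a@B1, c@B4, d@B3, e@B2, f@B0, f@B5}
  B5:   IN={a@B0, a@B1, c@B4, d@B3, e@B2, f@B0, f@B5}   OUT={a@B0, a@B1, c@B4, d@B3, e@B2, f@B5}
  B6:   IN={a@B0, a@B1, c@B4, d@B3, e@B2, f@B5}   OUT={a@B0, a@B1, c@B6, d@B3, e@B6, f@B6}
  B7:   IN={a@B0, a@B1, c@B6, d@B3, e@B6, f@B6}   OUT={a@B7, c@B7, d@B3, e@B6, f@B6}
  B8:   IN={a@B7, c@B7, d@B3, e@B6, f@B6}   OUT={a@B8, b@B8, c@B7, d@B3, e@B6, f@B6}

Merge at B1: IN[B1] = OUT[B0] ⊔ OUT[B5] = {a@B0, a@B1, c@B0, c@B4, d@B3, e@B2, f@B0, f@B5}
Applying B1's transfer function to that IN value gives OUT[B1] (row B1 above).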